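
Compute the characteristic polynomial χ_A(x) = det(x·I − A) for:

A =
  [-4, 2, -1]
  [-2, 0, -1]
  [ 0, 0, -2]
x^3 + 6*x^2 + 12*x + 8

Expanding det(x·I − A) (e.g. by cofactor expansion or by noting that A is similar to its Jordan form J, which has the same characteristic polynomial as A) gives
  χ_A(x) = x^3 + 6*x^2 + 12*x + 8
which factors as (x + 2)^3. The eigenvalues (with algebraic multiplicities) are λ = -2 with multiplicity 3.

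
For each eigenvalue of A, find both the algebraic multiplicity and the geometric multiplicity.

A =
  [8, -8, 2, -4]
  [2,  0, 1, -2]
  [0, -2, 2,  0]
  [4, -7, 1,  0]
λ = 2: alg = 3, geom = 1; λ = 4: alg = 1, geom = 1

Step 1 — factor the characteristic polynomial to read off the algebraic multiplicities:
  χ_A(x) = (x - 4)*(x - 2)^3

Step 2 — compute geometric multiplicities via the rank-nullity identity g(λ) = n − rank(A − λI):
  rank(A − (2)·I) = 3, so dim ker(A − (2)·I) = n − 3 = 1
  rank(A − (4)·I) = 3, so dim ker(A − (4)·I) = n − 3 = 1

Summary:
  λ = 2: algebraic multiplicity = 3, geometric multiplicity = 1
  λ = 4: algebraic multiplicity = 1, geometric multiplicity = 1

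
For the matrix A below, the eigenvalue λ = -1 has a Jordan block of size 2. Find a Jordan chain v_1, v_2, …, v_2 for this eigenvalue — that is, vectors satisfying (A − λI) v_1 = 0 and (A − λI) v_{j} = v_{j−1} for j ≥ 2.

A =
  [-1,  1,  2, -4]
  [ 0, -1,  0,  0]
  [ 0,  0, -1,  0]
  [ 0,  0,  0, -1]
A Jordan chain for λ = -1 of length 2:
v_1 = (1, 0, 0, 0)ᵀ
v_2 = (0, 1, 0, 0)ᵀ

Let N = A − (-1)·I. We want v_2 with N^2 v_2 = 0 but N^1 v_2 ≠ 0; then v_{j-1} := N · v_j for j = 2, …, 2.

Pick v_2 = (0, 1, 0, 0)ᵀ.
Then v_1 = N · v_2 = (1, 0, 0, 0)ᵀ.

Sanity check: (A − (-1)·I) v_1 = (0, 0, 0, 0)ᵀ = 0. ✓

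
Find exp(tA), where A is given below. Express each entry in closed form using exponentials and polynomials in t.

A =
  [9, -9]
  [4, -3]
e^{tA} =
  [6*t*exp(3*t) + exp(3*t), -9*t*exp(3*t)]
  [4*t*exp(3*t), -6*t*exp(3*t) + exp(3*t)]

Strategy: write A = P · J · P⁻¹ where J is a Jordan canonical form, so e^{tA} = P · e^{tJ} · P⁻¹, and e^{tJ} can be computed block-by-block.

A has Jordan form
J =
  [3, 1]
  [0, 3]
(up to reordering of blocks).

Per-block formulas:
  For a 2×2 Jordan block J_2(3): exp(t · J_2(3)) = e^(3t)·(I + t·N), where N is the 2×2 nilpotent shift.

After assembling e^{tJ} and conjugating by P, we get:

e^{tA} =
  [6*t*exp(3*t) + exp(3*t), -9*t*exp(3*t)]
  [4*t*exp(3*t), -6*t*exp(3*t) + exp(3*t)]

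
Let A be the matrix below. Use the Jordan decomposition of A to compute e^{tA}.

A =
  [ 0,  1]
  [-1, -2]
e^{tA} =
  [t*exp(-t) + exp(-t), t*exp(-t)]
  [-t*exp(-t), -t*exp(-t) + exp(-t)]

Strategy: write A = P · J · P⁻¹ where J is a Jordan canonical form, so e^{tA} = P · e^{tJ} · P⁻¹, and e^{tJ} can be computed block-by-block.

A has Jordan form
J =
  [-1,  1]
  [ 0, -1]
(up to reordering of blocks).

Per-block formulas:
  For a 2×2 Jordan block J_2(-1): exp(t · J_2(-1)) = e^(-1t)·(I + t·N), where N is the 2×2 nilpotent shift.

After assembling e^{tJ} and conjugating by P, we get:

e^{tA} =
  [t*exp(-t) + exp(-t), t*exp(-t)]
  [-t*exp(-t), -t*exp(-t) + exp(-t)]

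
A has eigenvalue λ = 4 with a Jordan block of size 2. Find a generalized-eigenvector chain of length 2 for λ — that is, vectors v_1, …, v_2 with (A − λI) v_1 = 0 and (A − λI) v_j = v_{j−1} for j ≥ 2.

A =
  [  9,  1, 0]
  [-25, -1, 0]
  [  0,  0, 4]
A Jordan chain for λ = 4 of length 2:
v_1 = (5, -25, 0)ᵀ
v_2 = (1, 0, 0)ᵀ

Let N = A − (4)·I. We want v_2 with N^2 v_2 = 0 but N^1 v_2 ≠ 0; then v_{j-1} := N · v_j for j = 2, …, 2.

Pick v_2 = (1, 0, 0)ᵀ.
Then v_1 = N · v_2 = (5, -25, 0)ᵀ.

Sanity check: (A − (4)·I) v_1 = (0, 0, 0)ᵀ = 0. ✓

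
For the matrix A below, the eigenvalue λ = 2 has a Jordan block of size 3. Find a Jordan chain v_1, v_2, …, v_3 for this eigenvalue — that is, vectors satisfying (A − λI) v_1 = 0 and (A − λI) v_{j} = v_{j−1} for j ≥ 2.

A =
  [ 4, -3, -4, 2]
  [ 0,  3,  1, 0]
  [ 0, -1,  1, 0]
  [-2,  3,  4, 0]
A Jordan chain for λ = 2 of length 3:
v_1 = (1, 0, 0, -1)ᵀ
v_2 = (-3, 1, -1, 3)ᵀ
v_3 = (0, 1, 0, 0)ᵀ

Let N = A − (2)·I. We want v_3 with N^3 v_3 = 0 but N^2 v_3 ≠ 0; then v_{j-1} := N · v_j for j = 3, …, 2.

Pick v_3 = (0, 1, 0, 0)ᵀ.
Then v_2 = N · v_3 = (-3, 1, -1, 3)ᵀ.
Then v_1 = N · v_2 = (1, 0, 0, -1)ᵀ.

Sanity check: (A − (2)·I) v_1 = (0, 0, 0, 0)ᵀ = 0. ✓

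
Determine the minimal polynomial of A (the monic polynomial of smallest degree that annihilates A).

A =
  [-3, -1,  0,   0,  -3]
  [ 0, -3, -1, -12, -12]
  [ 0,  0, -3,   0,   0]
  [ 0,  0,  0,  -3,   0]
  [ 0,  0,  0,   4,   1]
x^4 + 8*x^3 + 18*x^2 - 27

The characteristic polynomial is χ_A(x) = (x - 1)*(x + 3)^4, so the eigenvalues are known. The minimal polynomial is
  m_A(x) = Π_λ (x − λ)^{k_λ}
where k_λ is the size of the *largest* Jordan block for λ (equivalently, the smallest k with (A − λI)^k v = 0 for every generalised eigenvector v of λ).

  λ = -3: largest Jordan block has size 3, contributing (x + 3)^3
  λ = 1: largest Jordan block has size 1, contributing (x − 1)

So m_A(x) = (x - 1)*(x + 3)^3 = x^4 + 8*x^3 + 18*x^2 - 27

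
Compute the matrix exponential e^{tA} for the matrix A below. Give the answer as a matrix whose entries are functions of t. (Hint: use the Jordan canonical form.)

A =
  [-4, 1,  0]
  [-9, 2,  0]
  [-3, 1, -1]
e^{tA} =
  [-3*t*exp(-t) + exp(-t), t*exp(-t), 0]
  [-9*t*exp(-t), 3*t*exp(-t) + exp(-t), 0]
  [-3*t*exp(-t), t*exp(-t), exp(-t)]

Strategy: write A = P · J · P⁻¹ where J is a Jordan canonical form, so e^{tA} = P · e^{tJ} · P⁻¹, and e^{tJ} can be computed block-by-block.

A has Jordan form
J =
  [-1,  1,  0]
  [ 0, -1,  0]
  [ 0,  0, -1]
(up to reordering of blocks).

Per-block formulas:
  For a 2×2 Jordan block J_2(-1): exp(t · J_2(-1)) = e^(-1t)·(I + t·N), where N is the 2×2 nilpotent shift.
  For a 1×1 block at λ = -1: exp(t · [-1]) = [e^(-1t)].

After assembling e^{tJ} and conjugating by P, we get:

e^{tA} =
  [-3*t*exp(-t) + exp(-t), t*exp(-t), 0]
  [-9*t*exp(-t), 3*t*exp(-t) + exp(-t), 0]
  [-3*t*exp(-t), t*exp(-t), exp(-t)]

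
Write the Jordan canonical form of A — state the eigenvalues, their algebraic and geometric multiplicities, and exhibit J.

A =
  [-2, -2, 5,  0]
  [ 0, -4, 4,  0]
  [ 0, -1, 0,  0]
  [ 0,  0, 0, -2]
J_3(-2) ⊕ J_1(-2)

The characteristic polynomial is
  det(x·I − A) = x^4 + 8*x^3 + 24*x^2 + 32*x + 16 = (x + 2)^4

Eigenvalues and multiplicities (the geometric multiplicity of λ is n − rank(A − λI), which equals the number of Jordan blocks for λ):
  λ = -2: algebraic multiplicity = 4, geometric multiplicity = 2

Determining the block sizes for each eigenvalue:
  λ = -2: with am = 4 and gm = 2, the partition is not yet determined (e.g. several partitions of 4 into 2 parts exist). Let N = A − (-2)·I. Computing rank(N^1) = 2, rank(N^2) = 1, rank(N^3) = 0; the number of blocks of size ≥ j is rank(N^{j−1}) − rank(N^j), giving [2, 1, 1]. So we have 1 block(s) of size 3, 1 block(s) of size 1 → block sizes [3, 1]

Assembling the blocks gives a Jordan form
J =
  [-2,  1,  0,  0]
  [ 0, -2,  1,  0]
  [ 0,  0, -2,  0]
  [ 0,  0,  0, -2]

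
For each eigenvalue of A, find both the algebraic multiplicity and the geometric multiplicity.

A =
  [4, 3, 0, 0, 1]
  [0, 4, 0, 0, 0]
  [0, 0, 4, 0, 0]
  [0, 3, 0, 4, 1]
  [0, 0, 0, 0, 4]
λ = 4: alg = 5, geom = 4

Step 1 — factor the characteristic polynomial to read off the algebraic multiplicities:
  χ_A(x) = (x - 4)^5

Step 2 — compute geometric multiplicities via the rank-nullity identity g(λ) = n − rank(A − λI):
  rank(A − (4)·I) = 1, so dim ker(A − (4)·I) = n − 1 = 4

Summary:
  λ = 4: algebraic multiplicity = 5, geometric multiplicity = 4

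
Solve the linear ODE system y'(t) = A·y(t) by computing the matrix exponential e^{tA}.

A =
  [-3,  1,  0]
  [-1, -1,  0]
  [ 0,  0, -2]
e^{tA} =
  [-t*exp(-2*t) + exp(-2*t), t*exp(-2*t), 0]
  [-t*exp(-2*t), t*exp(-2*t) + exp(-2*t), 0]
  [0, 0, exp(-2*t)]

Strategy: write A = P · J · P⁻¹ where J is a Jordan canonical form, so e^{tA} = P · e^{tJ} · P⁻¹, and e^{tJ} can be computed block-by-block.

A has Jordan form
J =
  [-2,  1,  0]
  [ 0, -2,  0]
  [ 0,  0, -2]
(up to reordering of blocks).

Per-block formulas:
  For a 2×2 Jordan block J_2(-2): exp(t · J_2(-2)) = e^(-2t)·(I + t·N), where N is the 2×2 nilpotent shift.
  For a 1×1 block at λ = -2: exp(t · [-2]) = [e^(-2t)].

After assembling e^{tJ} and conjugating by P, we get:

e^{tA} =
  [-t*exp(-2*t) + exp(-2*t), t*exp(-2*t), 0]
  [-t*exp(-2*t), t*exp(-2*t) + exp(-2*t), 0]
  [0, 0, exp(-2*t)]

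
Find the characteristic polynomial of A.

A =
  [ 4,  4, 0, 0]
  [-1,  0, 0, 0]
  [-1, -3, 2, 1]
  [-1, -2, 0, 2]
x^4 - 8*x^3 + 24*x^2 - 32*x + 16

Expanding det(x·I − A) (e.g. by cofactor expansion or by noting that A is similar to its Jordan form J, which has the same characteristic polynomial as A) gives
  χ_A(x) = x^4 - 8*x^3 + 24*x^2 - 32*x + 16
which factors as (x - 2)^4. The eigenvalues (with algebraic multiplicities) are λ = 2 with multiplicity 4.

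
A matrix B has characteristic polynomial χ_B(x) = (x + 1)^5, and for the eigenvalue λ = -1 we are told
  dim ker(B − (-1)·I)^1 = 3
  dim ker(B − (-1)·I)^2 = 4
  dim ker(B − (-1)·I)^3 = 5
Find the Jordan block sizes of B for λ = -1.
Block sizes for λ = -1: [3, 1, 1]

From the dimensions of kernels of powers, the number of Jordan blocks of size at least j is d_j − d_{j−1} where d_j = dim ker(N^j) (with d_0 = 0). Computing the differences gives [3, 1, 1].
The number of blocks of size exactly k is (#blocks of size ≥ k) − (#blocks of size ≥ k + 1), so the partition is: 2 block(s) of size 1, 1 block(s) of size 3.
In nonincreasing order the block sizes are [3, 1, 1].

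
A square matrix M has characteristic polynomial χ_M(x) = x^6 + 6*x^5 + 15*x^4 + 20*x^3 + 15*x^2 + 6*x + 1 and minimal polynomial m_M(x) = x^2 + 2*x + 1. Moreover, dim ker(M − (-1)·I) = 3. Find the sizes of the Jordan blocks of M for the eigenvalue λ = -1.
Block sizes for λ = -1: [2, 2, 2]

Step 1 — from the characteristic polynomial, algebraic multiplicity of λ = -1 is 6. From dim ker(M − (-1)·I) = 3, there are exactly 3 Jordan blocks for λ = -1.
Step 2 — from the minimal polynomial, the factor (x + 1)^2 tells us the largest block for λ = -1 has size 2.
Step 3 — with total size 6, 3 blocks, and largest block 2, the block sizes (in nonincreasing order) are [2, 2, 2].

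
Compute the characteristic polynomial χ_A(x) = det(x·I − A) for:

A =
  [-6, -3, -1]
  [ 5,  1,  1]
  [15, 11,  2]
x^3 + 3*x^2 + 3*x + 1

Expanding det(x·I − A) (e.g. by cofactor expansion or by noting that A is similar to its Jordan form J, which has the same characteristic polynomial as A) gives
  χ_A(x) = x^3 + 3*x^2 + 3*x + 1
which factors as (x + 1)^3. The eigenvalues (with algebraic multiplicities) are λ = -1 with multiplicity 3.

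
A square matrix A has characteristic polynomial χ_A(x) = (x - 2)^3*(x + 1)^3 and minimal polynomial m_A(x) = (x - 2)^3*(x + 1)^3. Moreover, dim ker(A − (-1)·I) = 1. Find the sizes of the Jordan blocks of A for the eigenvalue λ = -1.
Block sizes for λ = -1: [3]

Step 1 — from the characteristic polynomial, algebraic multiplicity of λ = -1 is 3. From dim ker(A − (-1)·I) = 1, there are exactly 1 Jordan blocks for λ = -1.
Step 2 — from the minimal polynomial, the factor (x + 1)^3 tells us the largest block for λ = -1 has size 3.
Step 3 — with total size 3, 1 blocks, and largest block 3, the block sizes (in nonincreasing order) are [3].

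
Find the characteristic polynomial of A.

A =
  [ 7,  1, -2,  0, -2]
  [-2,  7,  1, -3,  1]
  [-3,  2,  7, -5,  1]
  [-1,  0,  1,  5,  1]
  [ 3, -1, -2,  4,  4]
x^5 - 30*x^4 + 360*x^3 - 2160*x^2 + 6480*x - 7776

Expanding det(x·I − A) (e.g. by cofactor expansion or by noting that A is similar to its Jordan form J, which has the same characteristic polynomial as A) gives
  χ_A(x) = x^5 - 30*x^4 + 360*x^3 - 2160*x^2 + 6480*x - 7776
which factors as (x - 6)^5. The eigenvalues (with algebraic multiplicities) are λ = 6 with multiplicity 5.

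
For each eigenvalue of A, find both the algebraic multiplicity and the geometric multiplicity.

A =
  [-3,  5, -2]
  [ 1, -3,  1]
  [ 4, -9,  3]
λ = -1: alg = 3, geom = 1

Step 1 — factor the characteristic polynomial to read off the algebraic multiplicities:
  χ_A(x) = (x + 1)^3

Step 2 — compute geometric multiplicities via the rank-nullity identity g(λ) = n − rank(A − λI):
  rank(A − (-1)·I) = 2, so dim ker(A − (-1)·I) = n − 2 = 1

Summary:
  λ = -1: algebraic multiplicity = 3, geometric multiplicity = 1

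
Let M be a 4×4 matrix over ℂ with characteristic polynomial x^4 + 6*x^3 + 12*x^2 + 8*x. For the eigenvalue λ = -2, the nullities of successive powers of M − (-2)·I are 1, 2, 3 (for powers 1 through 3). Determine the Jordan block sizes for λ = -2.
Block sizes for λ = -2: [3]

From the dimensions of kernels of powers, the number of Jordan blocks of size at least j is d_j − d_{j−1} where d_j = dim ker(N^j) (with d_0 = 0). Computing the differences gives [1, 1, 1].
The number of blocks of size exactly k is (#blocks of size ≥ k) − (#blocks of size ≥ k + 1), so the partition is: 1 block(s) of size 3.
In nonincreasing order the block sizes are [3].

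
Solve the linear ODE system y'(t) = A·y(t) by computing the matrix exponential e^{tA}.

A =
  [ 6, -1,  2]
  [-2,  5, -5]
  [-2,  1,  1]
e^{tA} =
  [t^2*exp(4*t) + 2*t*exp(4*t) + exp(4*t), -t^2*exp(4*t)/2 - t*exp(4*t), 3*t^2*exp(4*t)/2 + 2*t*exp(4*t)]
  [2*t^2*exp(4*t) - 2*t*exp(4*t), -t^2*exp(4*t) + t*exp(4*t) + exp(4*t), 3*t^2*exp(4*t) - 5*t*exp(4*t)]
  [-2*t*exp(4*t), t*exp(4*t), -3*t*exp(4*t) + exp(4*t)]

Strategy: write A = P · J · P⁻¹ where J is a Jordan canonical form, so e^{tA} = P · e^{tJ} · P⁻¹, and e^{tJ} can be computed block-by-block.

A has Jordan form
J =
  [4, 1, 0]
  [0, 4, 1]
  [0, 0, 4]
(up to reordering of blocks).

Per-block formulas:
  For a 3×3 Jordan block J_3(4): exp(t · J_3(4)) = e^(4t)·(I + t·N + (t^2/2)·N^2), where N is the 3×3 nilpotent shift.

After assembling e^{tJ} and conjugating by P, we get:

e^{tA} =
  [t^2*exp(4*t) + 2*t*exp(4*t) + exp(4*t), -t^2*exp(4*t)/2 - t*exp(4*t), 3*t^2*exp(4*t)/2 + 2*t*exp(4*t)]
  [2*t^2*exp(4*t) - 2*t*exp(4*t), -t^2*exp(4*t) + t*exp(4*t) + exp(4*t), 3*t^2*exp(4*t) - 5*t*exp(4*t)]
  [-2*t*exp(4*t), t*exp(4*t), -3*t*exp(4*t) + exp(4*t)]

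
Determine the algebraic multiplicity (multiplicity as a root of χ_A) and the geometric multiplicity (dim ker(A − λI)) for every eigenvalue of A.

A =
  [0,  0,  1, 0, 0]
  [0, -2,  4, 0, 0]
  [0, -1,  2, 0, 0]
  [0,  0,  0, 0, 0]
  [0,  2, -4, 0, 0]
λ = 0: alg = 5, geom = 3

Step 1 — factor the characteristic polynomial to read off the algebraic multiplicities:
  χ_A(x) = x^5

Step 2 — compute geometric multiplicities via the rank-nullity identity g(λ) = n − rank(A − λI):
  rank(A − (0)·I) = 2, so dim ker(A − (0)·I) = n − 2 = 3

Summary:
  λ = 0: algebraic multiplicity = 5, geometric multiplicity = 3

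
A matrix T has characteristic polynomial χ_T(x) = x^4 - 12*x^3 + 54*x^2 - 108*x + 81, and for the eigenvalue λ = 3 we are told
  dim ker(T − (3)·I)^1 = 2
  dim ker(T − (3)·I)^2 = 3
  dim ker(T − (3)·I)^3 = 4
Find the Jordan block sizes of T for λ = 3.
Block sizes for λ = 3: [3, 1]

From the dimensions of kernels of powers, the number of Jordan blocks of size at least j is d_j − d_{j−1} where d_j = dim ker(N^j) (with d_0 = 0). Computing the differences gives [2, 1, 1].
The number of blocks of size exactly k is (#blocks of size ≥ k) − (#blocks of size ≥ k + 1), so the partition is: 1 block(s) of size 1, 1 block(s) of size 3.
In nonincreasing order the block sizes are [3, 1].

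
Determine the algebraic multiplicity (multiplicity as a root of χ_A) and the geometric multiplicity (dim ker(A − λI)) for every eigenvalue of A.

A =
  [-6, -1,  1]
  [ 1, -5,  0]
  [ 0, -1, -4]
λ = -5: alg = 3, geom = 1

Step 1 — factor the characteristic polynomial to read off the algebraic multiplicities:
  χ_A(x) = (x + 5)^3

Step 2 — compute geometric multiplicities via the rank-nullity identity g(λ) = n − rank(A − λI):
  rank(A − (-5)·I) = 2, so dim ker(A − (-5)·I) = n − 2 = 1

Summary:
  λ = -5: algebraic multiplicity = 3, geometric multiplicity = 1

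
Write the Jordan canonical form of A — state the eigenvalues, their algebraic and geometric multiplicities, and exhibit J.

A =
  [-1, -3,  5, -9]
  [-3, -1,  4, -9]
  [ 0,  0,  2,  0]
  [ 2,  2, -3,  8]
J_2(2) ⊕ J_2(2)

The characteristic polynomial is
  det(x·I − A) = x^4 - 8*x^3 + 24*x^2 - 32*x + 16 = (x - 2)^4

Eigenvalues and multiplicities (the geometric multiplicity of λ is n − rank(A − λI), which equals the number of Jordan blocks for λ):
  λ = 2: algebraic multiplicity = 4, geometric multiplicity = 2

Determining the block sizes for each eigenvalue:
  λ = 2: with am = 4 and gm = 2, the partition is not yet determined (e.g. several partitions of 4 into 2 parts exist). Let N = A − (2)·I. Computing rank(N^1) = 2, rank(N^2) = 0; the number of blocks of size ≥ j is rank(N^{j−1}) − rank(N^j), giving [2, 2]. So we have 2 block(s) of size 2 → block sizes [2, 2]

Assembling the blocks gives a Jordan form
J =
  [2, 1, 0, 0]
  [0, 2, 0, 0]
  [0, 0, 2, 1]
  [0, 0, 0, 2]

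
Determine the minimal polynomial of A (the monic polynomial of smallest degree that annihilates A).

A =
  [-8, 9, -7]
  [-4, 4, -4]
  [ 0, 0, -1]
x^3 + 5*x^2 + 8*x + 4

The characteristic polynomial is χ_A(x) = (x + 1)*(x + 2)^2, so the eigenvalues are known. The minimal polynomial is
  m_A(x) = Π_λ (x − λ)^{k_λ}
where k_λ is the size of the *largest* Jordan block for λ (equivalently, the smallest k with (A − λI)^k v = 0 for every generalised eigenvector v of λ).

  λ = -2: largest Jordan block has size 2, contributing (x + 2)^2
  λ = -1: largest Jordan block has size 1, contributing (x + 1)

So m_A(x) = (x + 1)*(x + 2)^2 = x^3 + 5*x^2 + 8*x + 4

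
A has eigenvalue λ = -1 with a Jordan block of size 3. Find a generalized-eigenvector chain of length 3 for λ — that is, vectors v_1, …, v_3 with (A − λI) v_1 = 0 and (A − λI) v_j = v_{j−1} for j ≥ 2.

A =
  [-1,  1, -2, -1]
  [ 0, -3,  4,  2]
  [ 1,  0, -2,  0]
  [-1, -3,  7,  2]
A Jordan chain for λ = -1 of length 3:
v_1 = (-1, 2, -1, 4)ᵀ
v_2 = (0, 0, 1, -1)ᵀ
v_3 = (1, 0, 0, 0)ᵀ

Let N = A − (-1)·I. We want v_3 with N^3 v_3 = 0 but N^2 v_3 ≠ 0; then v_{j-1} := N · v_j for j = 3, …, 2.

Pick v_3 = (1, 0, 0, 0)ᵀ.
Then v_2 = N · v_3 = (0, 0, 1, -1)ᵀ.
Then v_1 = N · v_2 = (-1, 2, -1, 4)ᵀ.

Sanity check: (A − (-1)·I) v_1 = (0, 0, 0, 0)ᵀ = 0. ✓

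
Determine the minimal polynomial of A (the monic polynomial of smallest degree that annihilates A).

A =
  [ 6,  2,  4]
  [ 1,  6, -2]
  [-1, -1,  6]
x^3 - 18*x^2 + 108*x - 216

The characteristic polynomial is χ_A(x) = (x - 6)^3, so the eigenvalues are known. The minimal polynomial is
  m_A(x) = Π_λ (x − λ)^{k_λ}
where k_λ is the size of the *largest* Jordan block for λ (equivalently, the smallest k with (A − λI)^k v = 0 for every generalised eigenvector v of λ).

  λ = 6: largest Jordan block has size 3, contributing (x − 6)^3

So m_A(x) = (x - 6)^3 = x^3 - 18*x^2 + 108*x - 216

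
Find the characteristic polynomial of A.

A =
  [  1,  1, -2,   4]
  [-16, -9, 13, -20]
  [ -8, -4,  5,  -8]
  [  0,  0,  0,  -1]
x^4 + 4*x^3 + 6*x^2 + 4*x + 1

Expanding det(x·I − A) (e.g. by cofactor expansion or by noting that A is similar to its Jordan form J, which has the same characteristic polynomial as A) gives
  χ_A(x) = x^4 + 4*x^3 + 6*x^2 + 4*x + 1
which factors as (x + 1)^4. The eigenvalues (with algebraic multiplicities) are λ = -1 with multiplicity 4.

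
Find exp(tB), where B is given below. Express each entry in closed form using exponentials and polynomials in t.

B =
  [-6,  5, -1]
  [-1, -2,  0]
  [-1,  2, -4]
e^{tB} =
  [-2*t*exp(-4*t) + exp(-4*t), -t^2*exp(-4*t) + 5*t*exp(-4*t), t^2*exp(-4*t) - t*exp(-4*t)]
  [-t*exp(-4*t), -t^2*exp(-4*t)/2 + 2*t*exp(-4*t) + exp(-4*t), t^2*exp(-4*t)/2]
  [-t*exp(-4*t), -t^2*exp(-4*t)/2 + 2*t*exp(-4*t), t^2*exp(-4*t)/2 + exp(-4*t)]

Strategy: write B = P · J · P⁻¹ where J is a Jordan canonical form, so e^{tB} = P · e^{tJ} · P⁻¹, and e^{tJ} can be computed block-by-block.

B has Jordan form
J =
  [-4,  1,  0]
  [ 0, -4,  1]
  [ 0,  0, -4]
(up to reordering of blocks).

Per-block formulas:
  For a 3×3 Jordan block J_3(-4): exp(t · J_3(-4)) = e^(-4t)·(I + t·N + (t^2/2)·N^2), where N is the 3×3 nilpotent shift.

After assembling e^{tJ} and conjugating by P, we get:

e^{tB} =
  [-2*t*exp(-4*t) + exp(-4*t), -t^2*exp(-4*t) + 5*t*exp(-4*t), t^2*exp(-4*t) - t*exp(-4*t)]
  [-t*exp(-4*t), -t^2*exp(-4*t)/2 + 2*t*exp(-4*t) + exp(-4*t), t^2*exp(-4*t)/2]
  [-t*exp(-4*t), -t^2*exp(-4*t)/2 + 2*t*exp(-4*t), t^2*exp(-4*t)/2 + exp(-4*t)]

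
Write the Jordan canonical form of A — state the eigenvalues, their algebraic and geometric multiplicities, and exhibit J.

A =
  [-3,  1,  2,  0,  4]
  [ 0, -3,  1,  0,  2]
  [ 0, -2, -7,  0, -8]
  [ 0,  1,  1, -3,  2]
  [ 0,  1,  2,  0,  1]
J_3(-3) ⊕ J_1(-3) ⊕ J_1(-3)

The characteristic polynomial is
  det(x·I − A) = x^5 + 15*x^4 + 90*x^3 + 270*x^2 + 405*x + 243 = (x + 3)^5

Eigenvalues and multiplicities (the geometric multiplicity of λ is n − rank(A − λI), which equals the number of Jordan blocks for λ):
  λ = -3: algebraic multiplicity = 5, geometric multiplicity = 3

Determining the block sizes for each eigenvalue:
  λ = -3: with am = 5 and gm = 3, the partition is not yet determined (e.g. several partitions of 5 into 3 parts exist). Let N = A − (-3)·I. Computing rank(N^1) = 2, rank(N^2) = 1, rank(N^3) = 0; the number of blocks of size ≥ j is rank(N^{j−1}) − rank(N^j), giving [3, 1, 1]. So we have 1 block(s) of size 3, 2 block(s) of size 1 → block sizes [3, 1, 1]

Assembling the blocks gives a Jordan form
J =
  [-3,  1,  0,  0,  0]
  [ 0, -3,  1,  0,  0]
  [ 0,  0, -3,  0,  0]
  [ 0,  0,  0, -3,  0]
  [ 0,  0,  0,  0, -3]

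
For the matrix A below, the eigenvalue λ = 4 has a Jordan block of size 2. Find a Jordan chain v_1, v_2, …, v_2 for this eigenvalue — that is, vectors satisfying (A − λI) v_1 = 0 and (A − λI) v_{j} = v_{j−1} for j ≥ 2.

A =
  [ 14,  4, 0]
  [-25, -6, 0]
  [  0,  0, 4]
A Jordan chain for λ = 4 of length 2:
v_1 = (10, -25, 0)ᵀ
v_2 = (1, 0, 0)ᵀ

Let N = A − (4)·I. We want v_2 with N^2 v_2 = 0 but N^1 v_2 ≠ 0; then v_{j-1} := N · v_j for j = 2, …, 2.

Pick v_2 = (1, 0, 0)ᵀ.
Then v_1 = N · v_2 = (10, -25, 0)ᵀ.

Sanity check: (A − (4)·I) v_1 = (0, 0, 0)ᵀ = 0. ✓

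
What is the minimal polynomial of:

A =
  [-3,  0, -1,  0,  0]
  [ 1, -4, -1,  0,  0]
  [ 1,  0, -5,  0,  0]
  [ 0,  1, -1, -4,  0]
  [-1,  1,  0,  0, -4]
x^2 + 8*x + 16

The characteristic polynomial is χ_A(x) = (x + 4)^5, so the eigenvalues are known. The minimal polynomial is
  m_A(x) = Π_λ (x − λ)^{k_λ}
where k_λ is the size of the *largest* Jordan block for λ (equivalently, the smallest k with (A − λI)^k v = 0 for every generalised eigenvector v of λ).

  λ = -4: largest Jordan block has size 2, contributing (x + 4)^2

So m_A(x) = (x + 4)^2 = x^2 + 8*x + 16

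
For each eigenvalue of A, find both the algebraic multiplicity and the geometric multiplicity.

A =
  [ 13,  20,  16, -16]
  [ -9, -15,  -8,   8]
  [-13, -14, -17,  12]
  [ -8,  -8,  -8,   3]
λ = -5: alg = 3, geom = 2; λ = -1: alg = 1, geom = 1

Step 1 — factor the characteristic polynomial to read off the algebraic multiplicities:
  χ_A(x) = (x + 1)*(x + 5)^3

Step 2 — compute geometric multiplicities via the rank-nullity identity g(λ) = n − rank(A − λI):
  rank(A − (-5)·I) = 2, so dim ker(A − (-5)·I) = n − 2 = 2
  rank(A − (-1)·I) = 3, so dim ker(A − (-1)·I) = n − 3 = 1

Summary:
  λ = -5: algebraic multiplicity = 3, geometric multiplicity = 2
  λ = -1: algebraic multiplicity = 1, geometric multiplicity = 1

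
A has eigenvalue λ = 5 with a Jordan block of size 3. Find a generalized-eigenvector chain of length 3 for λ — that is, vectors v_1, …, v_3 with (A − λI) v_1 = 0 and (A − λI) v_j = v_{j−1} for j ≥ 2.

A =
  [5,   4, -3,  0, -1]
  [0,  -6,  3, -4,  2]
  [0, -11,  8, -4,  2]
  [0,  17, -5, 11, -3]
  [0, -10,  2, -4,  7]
A Jordan chain for λ = 5 of length 3:
v_1 = (-1, 0, 0, 0, 0)ᵀ
v_2 = (4, -11, -11, 17, -10)ᵀ
v_3 = (0, 1, 0, 0, 0)ᵀ

Let N = A − (5)·I. We want v_3 with N^3 v_3 = 0 but N^2 v_3 ≠ 0; then v_{j-1} := N · v_j for j = 3, …, 2.

Pick v_3 = (0, 1, 0, 0, 0)ᵀ.
Then v_2 = N · v_3 = (4, -11, -11, 17, -10)ᵀ.
Then v_1 = N · v_2 = (-1, 0, 0, 0, 0)ᵀ.

Sanity check: (A − (5)·I) v_1 = (0, 0, 0, 0, 0)ᵀ = 0. ✓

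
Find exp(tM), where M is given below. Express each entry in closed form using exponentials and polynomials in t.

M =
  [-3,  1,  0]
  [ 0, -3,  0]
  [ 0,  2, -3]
e^{tM} =
  [exp(-3*t), t*exp(-3*t), 0]
  [0, exp(-3*t), 0]
  [0, 2*t*exp(-3*t), exp(-3*t)]

Strategy: write M = P · J · P⁻¹ where J is a Jordan canonical form, so e^{tM} = P · e^{tJ} · P⁻¹, and e^{tJ} can be computed block-by-block.

M has Jordan form
J =
  [-3,  1,  0]
  [ 0, -3,  0]
  [ 0,  0, -3]
(up to reordering of blocks).

Per-block formulas:
  For a 1×1 block at λ = -3: exp(t · [-3]) = [e^(-3t)].
  For a 2×2 Jordan block J_2(-3): exp(t · J_2(-3)) = e^(-3t)·(I + t·N), where N is the 2×2 nilpotent shift.

After assembling e^{tJ} and conjugating by P, we get:

e^{tM} =
  [exp(-3*t), t*exp(-3*t), 0]
  [0, exp(-3*t), 0]
  [0, 2*t*exp(-3*t), exp(-3*t)]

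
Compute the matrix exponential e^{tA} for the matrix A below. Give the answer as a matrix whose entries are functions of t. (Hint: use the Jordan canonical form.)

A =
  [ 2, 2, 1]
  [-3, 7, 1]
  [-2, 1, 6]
e^{tA} =
  [t^2*exp(5*t)/2 - 3*t*exp(5*t) + exp(5*t), -t^2*exp(5*t)/2 + 2*t*exp(5*t), t*exp(5*t)]
  [t^2*exp(5*t)/2 - 3*t*exp(5*t), -t^2*exp(5*t)/2 + 2*t*exp(5*t) + exp(5*t), t*exp(5*t)]
  [t^2*exp(5*t)/2 - 2*t*exp(5*t), -t^2*exp(5*t)/2 + t*exp(5*t), t*exp(5*t) + exp(5*t)]

Strategy: write A = P · J · P⁻¹ where J is a Jordan canonical form, so e^{tA} = P · e^{tJ} · P⁻¹, and e^{tJ} can be computed block-by-block.

A has Jordan form
J =
  [5, 1, 0]
  [0, 5, 1]
  [0, 0, 5]
(up to reordering of blocks).

Per-block formulas:
  For a 3×3 Jordan block J_3(5): exp(t · J_3(5)) = e^(5t)·(I + t·N + (t^2/2)·N^2), where N is the 3×3 nilpotent shift.

After assembling e^{tJ} and conjugating by P, we get:

e^{tA} =
  [t^2*exp(5*t)/2 - 3*t*exp(5*t) + exp(5*t), -t^2*exp(5*t)/2 + 2*t*exp(5*t), t*exp(5*t)]
  [t^2*exp(5*t)/2 - 3*t*exp(5*t), -t^2*exp(5*t)/2 + 2*t*exp(5*t) + exp(5*t), t*exp(5*t)]
  [t^2*exp(5*t)/2 - 2*t*exp(5*t), -t^2*exp(5*t)/2 + t*exp(5*t), t*exp(5*t) + exp(5*t)]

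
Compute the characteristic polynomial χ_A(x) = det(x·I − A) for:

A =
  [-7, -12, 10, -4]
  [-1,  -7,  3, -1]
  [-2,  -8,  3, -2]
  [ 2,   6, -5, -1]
x^4 + 12*x^3 + 54*x^2 + 108*x + 81

Expanding det(x·I − A) (e.g. by cofactor expansion or by noting that A is similar to its Jordan form J, which has the same characteristic polynomial as A) gives
  χ_A(x) = x^4 + 12*x^3 + 54*x^2 + 108*x + 81
which factors as (x + 3)^4. The eigenvalues (with algebraic multiplicities) are λ = -3 with multiplicity 4.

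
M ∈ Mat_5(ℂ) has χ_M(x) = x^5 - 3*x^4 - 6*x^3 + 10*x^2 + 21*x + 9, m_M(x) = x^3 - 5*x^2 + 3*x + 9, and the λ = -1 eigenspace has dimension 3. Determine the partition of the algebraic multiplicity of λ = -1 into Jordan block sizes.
Block sizes for λ = -1: [1, 1, 1]

Step 1 — from the characteristic polynomial, algebraic multiplicity of λ = -1 is 3. From dim ker(M − (-1)·I) = 3, there are exactly 3 Jordan blocks for λ = -1.
Step 2 — from the minimal polynomial, the factor (x + 1) tells us the largest block for λ = -1 has size 1.
Step 3 — with total size 3, 3 blocks, and largest block 1, the block sizes (in nonincreasing order) are [1, 1, 1].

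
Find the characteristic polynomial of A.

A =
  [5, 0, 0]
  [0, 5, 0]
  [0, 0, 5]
x^3 - 15*x^2 + 75*x - 125

Expanding det(x·I − A) (e.g. by cofactor expansion or by noting that A is similar to its Jordan form J, which has the same characteristic polynomial as A) gives
  χ_A(x) = x^3 - 15*x^2 + 75*x - 125
which factors as (x - 5)^3. The eigenvalues (with algebraic multiplicities) are λ = 5 with multiplicity 3.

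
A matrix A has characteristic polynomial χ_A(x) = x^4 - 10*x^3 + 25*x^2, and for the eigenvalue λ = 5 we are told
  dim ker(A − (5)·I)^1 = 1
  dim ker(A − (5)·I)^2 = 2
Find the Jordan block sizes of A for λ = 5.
Block sizes for λ = 5: [2]

From the dimensions of kernels of powers, the number of Jordan blocks of size at least j is d_j − d_{j−1} where d_j = dim ker(N^j) (with d_0 = 0). Computing the differences gives [1, 1].
The number of blocks of size exactly k is (#blocks of size ≥ k) − (#blocks of size ≥ k + 1), so the partition is: 1 block(s) of size 2.
In nonincreasing order the block sizes are [2].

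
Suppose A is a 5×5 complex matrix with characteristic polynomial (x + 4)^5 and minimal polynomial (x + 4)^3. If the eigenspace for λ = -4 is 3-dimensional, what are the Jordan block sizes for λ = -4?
Block sizes for λ = -4: [3, 1, 1]

Step 1 — from the characteristic polynomial, algebraic multiplicity of λ = -4 is 5. From dim ker(A − (-4)·I) = 3, there are exactly 3 Jordan blocks for λ = -4.
Step 2 — from the minimal polynomial, the factor (x + 4)^3 tells us the largest block for λ = -4 has size 3.
Step 3 — with total size 5, 3 blocks, and largest block 3, the block sizes (in nonincreasing order) are [3, 1, 1].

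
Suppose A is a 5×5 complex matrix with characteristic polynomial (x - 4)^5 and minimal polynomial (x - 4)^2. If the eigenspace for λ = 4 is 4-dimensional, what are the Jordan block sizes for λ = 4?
Block sizes for λ = 4: [2, 1, 1, 1]

Step 1 — from the characteristic polynomial, algebraic multiplicity of λ = 4 is 5. From dim ker(A − (4)·I) = 4, there are exactly 4 Jordan blocks for λ = 4.
Step 2 — from the minimal polynomial, the factor (x − 4)^2 tells us the largest block for λ = 4 has size 2.
Step 3 — with total size 5, 4 blocks, and largest block 2, the block sizes (in nonincreasing order) are [2, 1, 1, 1].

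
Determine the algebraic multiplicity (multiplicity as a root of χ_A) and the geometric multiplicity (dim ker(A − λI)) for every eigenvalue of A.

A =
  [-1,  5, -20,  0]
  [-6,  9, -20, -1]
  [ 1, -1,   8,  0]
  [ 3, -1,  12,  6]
λ = 4: alg = 1, geom = 1; λ = 6: alg = 3, geom = 1

Step 1 — factor the characteristic polynomial to read off the algebraic multiplicities:
  χ_A(x) = (x - 6)^3*(x - 4)

Step 2 — compute geometric multiplicities via the rank-nullity identity g(λ) = n − rank(A − λI):
  rank(A − (4)·I) = 3, so dim ker(A − (4)·I) = n − 3 = 1
  rank(A − (6)·I) = 3, so dim ker(A − (6)·I) = n − 3 = 1

Summary:
  λ = 4: algebraic multiplicity = 1, geometric multiplicity = 1
  λ = 6: algebraic multiplicity = 3, geometric multiplicity = 1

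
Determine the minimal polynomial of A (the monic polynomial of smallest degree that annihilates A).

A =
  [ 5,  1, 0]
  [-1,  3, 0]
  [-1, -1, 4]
x^2 - 8*x + 16

The characteristic polynomial is χ_A(x) = (x - 4)^3, so the eigenvalues are known. The minimal polynomial is
  m_A(x) = Π_λ (x − λ)^{k_λ}
where k_λ is the size of the *largest* Jordan block for λ (equivalently, the smallest k with (A − λI)^k v = 0 for every generalised eigenvector v of λ).

  λ = 4: largest Jordan block has size 2, contributing (x − 4)^2

So m_A(x) = (x - 4)^2 = x^2 - 8*x + 16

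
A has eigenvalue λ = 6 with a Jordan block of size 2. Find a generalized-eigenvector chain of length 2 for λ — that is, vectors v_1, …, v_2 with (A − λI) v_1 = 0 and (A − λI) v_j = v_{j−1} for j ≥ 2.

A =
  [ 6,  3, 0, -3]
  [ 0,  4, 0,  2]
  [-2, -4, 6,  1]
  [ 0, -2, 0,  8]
A Jordan chain for λ = 6 of length 2:
v_1 = (0, 0, -2, 0)ᵀ
v_2 = (1, 0, 0, 0)ᵀ

Let N = A − (6)·I. We want v_2 with N^2 v_2 = 0 but N^1 v_2 ≠ 0; then v_{j-1} := N · v_j for j = 2, …, 2.

Pick v_2 = (1, 0, 0, 0)ᵀ.
Then v_1 = N · v_2 = (0, 0, -2, 0)ᵀ.

Sanity check: (A − (6)·I) v_1 = (0, 0, 0, 0)ᵀ = 0. ✓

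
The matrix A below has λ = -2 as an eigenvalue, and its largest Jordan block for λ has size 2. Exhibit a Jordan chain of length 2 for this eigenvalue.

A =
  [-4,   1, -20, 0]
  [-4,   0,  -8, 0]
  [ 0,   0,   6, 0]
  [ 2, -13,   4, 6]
A Jordan chain for λ = -2 of length 2:
v_1 = (-3, -6, 0, -9)ᵀ
v_2 = (2, 1, 0, 0)ᵀ

Let N = A − (-2)·I. We want v_2 with N^2 v_2 = 0 but N^1 v_2 ≠ 0; then v_{j-1} := N · v_j for j = 2, …, 2.

Pick v_2 = (2, 1, 0, 0)ᵀ.
Then v_1 = N · v_2 = (-3, -6, 0, -9)ᵀ.

Sanity check: (A − (-2)·I) v_1 = (0, 0, 0, 0)ᵀ = 0. ✓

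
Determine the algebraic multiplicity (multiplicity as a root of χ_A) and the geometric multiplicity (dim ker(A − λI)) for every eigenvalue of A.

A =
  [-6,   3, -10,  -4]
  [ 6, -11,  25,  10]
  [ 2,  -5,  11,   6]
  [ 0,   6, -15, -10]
λ = -4: alg = 4, geom = 2

Step 1 — factor the characteristic polynomial to read off the algebraic multiplicities:
  χ_A(x) = (x + 4)^4

Step 2 — compute geometric multiplicities via the rank-nullity identity g(λ) = n − rank(A − λI):
  rank(A − (-4)·I) = 2, so dim ker(A − (-4)·I) = n − 2 = 2

Summary:
  λ = -4: algebraic multiplicity = 4, geometric multiplicity = 2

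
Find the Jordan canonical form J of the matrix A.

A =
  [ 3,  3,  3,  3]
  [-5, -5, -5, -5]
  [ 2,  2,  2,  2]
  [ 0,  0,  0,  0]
J_2(0) ⊕ J_1(0) ⊕ J_1(0)

The characteristic polynomial is
  det(x·I − A) = x^4

Eigenvalues and multiplicities (the geometric multiplicity of λ is n − rank(A − λI), which equals the number of Jordan blocks for λ):
  λ = 0: algebraic multiplicity = 4, geometric multiplicity = 3

Determining the block sizes for each eigenvalue:
  λ = 0: 3 blocks summing to 4 forces exactly one block of size 2 and the rest size 1 → block sizes [2, 1, 1]

Assembling the blocks gives a Jordan form
J =
  [0, 1, 0, 0]
  [0, 0, 0, 0]
  [0, 0, 0, 0]
  [0, 0, 0, 0]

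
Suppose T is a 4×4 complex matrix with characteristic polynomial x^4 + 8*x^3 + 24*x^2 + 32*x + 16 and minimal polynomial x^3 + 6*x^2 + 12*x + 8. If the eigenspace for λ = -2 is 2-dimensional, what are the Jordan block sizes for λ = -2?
Block sizes for λ = -2: [3, 1]

Step 1 — from the characteristic polynomial, algebraic multiplicity of λ = -2 is 4. From dim ker(T − (-2)·I) = 2, there are exactly 2 Jordan blocks for λ = -2.
Step 2 — from the minimal polynomial, the factor (x + 2)^3 tells us the largest block for λ = -2 has size 3.
Step 3 — with total size 4, 2 blocks, and largest block 3, the block sizes (in nonincreasing order) are [3, 1].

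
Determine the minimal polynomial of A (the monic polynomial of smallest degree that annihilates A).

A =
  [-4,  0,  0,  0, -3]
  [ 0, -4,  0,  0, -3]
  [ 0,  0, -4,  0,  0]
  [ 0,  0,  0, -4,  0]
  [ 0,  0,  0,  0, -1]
x^2 + 5*x + 4

The characteristic polynomial is χ_A(x) = (x + 1)*(x + 4)^4, so the eigenvalues are known. The minimal polynomial is
  m_A(x) = Π_λ (x − λ)^{k_λ}
where k_λ is the size of the *largest* Jordan block for λ (equivalently, the smallest k with (A − λI)^k v = 0 for every generalised eigenvector v of λ).

  λ = -4: largest Jordan block has size 1, contributing (x + 4)
  λ = -1: largest Jordan block has size 1, contributing (x + 1)

So m_A(x) = (x + 1)*(x + 4) = x^2 + 5*x + 4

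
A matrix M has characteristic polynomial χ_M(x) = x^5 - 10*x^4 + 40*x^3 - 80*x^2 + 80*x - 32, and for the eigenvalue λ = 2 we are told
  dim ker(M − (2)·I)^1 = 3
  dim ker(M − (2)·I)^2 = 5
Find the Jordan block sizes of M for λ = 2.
Block sizes for λ = 2: [2, 2, 1]

From the dimensions of kernels of powers, the number of Jordan blocks of size at least j is d_j − d_{j−1} where d_j = dim ker(N^j) (with d_0 = 0). Computing the differences gives [3, 2].
The number of blocks of size exactly k is (#blocks of size ≥ k) − (#blocks of size ≥ k + 1), so the partition is: 1 block(s) of size 1, 2 block(s) of size 2.
In nonincreasing order the block sizes are [2, 2, 1].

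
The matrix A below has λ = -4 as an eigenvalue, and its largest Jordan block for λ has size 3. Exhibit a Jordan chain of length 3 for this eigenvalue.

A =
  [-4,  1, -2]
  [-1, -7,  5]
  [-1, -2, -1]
A Jordan chain for λ = -4 of length 3:
v_1 = (1, -2, -1)ᵀ
v_2 = (0, -1, -1)ᵀ
v_3 = (1, 0, 0)ᵀ

Let N = A − (-4)·I. We want v_3 with N^3 v_3 = 0 but N^2 v_3 ≠ 0; then v_{j-1} := N · v_j for j = 3, …, 2.

Pick v_3 = (1, 0, 0)ᵀ.
Then v_2 = N · v_3 = (0, -1, -1)ᵀ.
Then v_1 = N · v_2 = (1, -2, -1)ᵀ.

Sanity check: (A − (-4)·I) v_1 = (0, 0, 0)ᵀ = 0. ✓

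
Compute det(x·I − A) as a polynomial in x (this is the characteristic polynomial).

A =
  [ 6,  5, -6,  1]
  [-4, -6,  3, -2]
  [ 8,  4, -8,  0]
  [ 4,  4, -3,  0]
x^4 + 8*x^3 + 24*x^2 + 32*x + 16

Expanding det(x·I − A) (e.g. by cofactor expansion or by noting that A is similar to its Jordan form J, which has the same characteristic polynomial as A) gives
  χ_A(x) = x^4 + 8*x^3 + 24*x^2 + 32*x + 16
which factors as (x + 2)^4. The eigenvalues (with algebraic multiplicities) are λ = -2 with multiplicity 4.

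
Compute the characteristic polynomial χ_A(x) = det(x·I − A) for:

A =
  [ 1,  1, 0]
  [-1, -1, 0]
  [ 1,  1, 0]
x^3

Expanding det(x·I − A) (e.g. by cofactor expansion or by noting that A is similar to its Jordan form J, which has the same characteristic polynomial as A) gives
  χ_A(x) = x^3
which factors as x^3. The eigenvalues (with algebraic multiplicities) are λ = 0 with multiplicity 3.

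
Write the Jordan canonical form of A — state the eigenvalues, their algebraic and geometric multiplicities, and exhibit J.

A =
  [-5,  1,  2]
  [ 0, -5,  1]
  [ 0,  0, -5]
J_3(-5)

The characteristic polynomial is
  det(x·I − A) = x^3 + 15*x^2 + 75*x + 125 = (x + 5)^3

Eigenvalues and multiplicities (the geometric multiplicity of λ is n − rank(A − λI), which equals the number of Jordan blocks for λ):
  λ = -5: algebraic multiplicity = 3, geometric multiplicity = 1

Determining the block sizes for each eigenvalue:
  λ = -5: one block (gm = 1), so the single block has size am = 3 → block sizes [3]

Assembling the blocks gives a Jordan form
J =
  [-5,  1,  0]
  [ 0, -5,  1]
  [ 0,  0, -5]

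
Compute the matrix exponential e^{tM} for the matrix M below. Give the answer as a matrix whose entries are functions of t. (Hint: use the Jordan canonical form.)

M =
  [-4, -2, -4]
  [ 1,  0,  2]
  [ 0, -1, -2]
e^{tM} =
  [t^2*exp(-2*t) - 2*t*exp(-2*t) + exp(-2*t), 2*t^2*exp(-2*t) - 2*t*exp(-2*t), 2*t^2*exp(-2*t) - 4*t*exp(-2*t)]
  [t*exp(-2*t), 2*t*exp(-2*t) + exp(-2*t), 2*t*exp(-2*t)]
  [-t^2*exp(-2*t)/2, -t^2*exp(-2*t) - t*exp(-2*t), -t^2*exp(-2*t) + exp(-2*t)]

Strategy: write M = P · J · P⁻¹ where J is a Jordan canonical form, so e^{tM} = P · e^{tJ} · P⁻¹, and e^{tJ} can be computed block-by-block.

M has Jordan form
J =
  [-2,  1,  0]
  [ 0, -2,  1]
  [ 0,  0, -2]
(up to reordering of blocks).

Per-block formulas:
  For a 3×3 Jordan block J_3(-2): exp(t · J_3(-2)) = e^(-2t)·(I + t·N + (t^2/2)·N^2), where N is the 3×3 nilpotent shift.

After assembling e^{tJ} and conjugating by P, we get:

e^{tM} =
  [t^2*exp(-2*t) - 2*t*exp(-2*t) + exp(-2*t), 2*t^2*exp(-2*t) - 2*t*exp(-2*t), 2*t^2*exp(-2*t) - 4*t*exp(-2*t)]
  [t*exp(-2*t), 2*t*exp(-2*t) + exp(-2*t), 2*t*exp(-2*t)]
  [-t^2*exp(-2*t)/2, -t^2*exp(-2*t) - t*exp(-2*t), -t^2*exp(-2*t) + exp(-2*t)]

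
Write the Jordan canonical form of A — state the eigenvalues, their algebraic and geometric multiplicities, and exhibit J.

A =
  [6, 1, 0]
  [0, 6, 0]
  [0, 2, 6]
J_2(6) ⊕ J_1(6)

The characteristic polynomial is
  det(x·I − A) = x^3 - 18*x^2 + 108*x - 216 = (x - 6)^3

Eigenvalues and multiplicities (the geometric multiplicity of λ is n − rank(A − λI), which equals the number of Jordan blocks for λ):
  λ = 6: algebraic multiplicity = 3, geometric multiplicity = 2

Determining the block sizes for each eigenvalue:
  λ = 6: 2 blocks summing to 3 forces exactly one block of size 2 and the rest size 1 → block sizes [2, 1]

Assembling the blocks gives a Jordan form
J =
  [6, 1, 0]
  [0, 6, 0]
  [0, 0, 6]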